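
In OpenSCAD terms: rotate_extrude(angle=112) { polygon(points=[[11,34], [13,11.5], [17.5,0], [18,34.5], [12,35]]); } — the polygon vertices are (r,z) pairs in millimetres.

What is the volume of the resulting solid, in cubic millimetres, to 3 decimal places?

Volume = 4799.609 mm³

Profile (r,z), 5 vertices: (11,34) (13,11.5) (17.5,0) (18,34.5) (12,35)
edge 0: (11,34)→(13,11.5)  cross = 11·11.5 − 13·34 = -315.5000; (r_i+r_j)·cross = 24·-315.5000 = -7572.0000
edge 1: (13,11.5)→(17.5,0)  cross = 13·0 − 17.5·11.5 = -201.2500; (r_i+r_j)·cross = 30.5·-201.2500 = -6138.1250
edge 2: (17.5,0)→(18,34.5)  cross = 17.5·34.5 − 18·0 = 603.7500; (r_i+r_j)·cross = 35.5·603.7500 = 21433.1250
edge 3: (18,34.5)→(12,35)  cross = 18·35 − 12·34.5 = 216.0000; (r_i+r_j)·cross = 30·216.0000 = 6480.0000
edge 4: (12,35)→(11,34)  cross = 12·34 − 11·35 = 23.0000; (r_i+r_j)·cross = 23·23.0000 = 529.0000
Σcross = 326.0000 → A = |Σcross|/2 = 163.0000 mm²
Σ(r_i+r_j)·cross = 14732.0000 → first moment M = |Σ|/6 = 2455.3333
R_c = M/A = 2455.3333/163.0000 = 15.0634 mm
θ = 112° = 1.954769 rad
V = θ·R_c·A = 1.954769·15.0634·163.0000 = 4799.609 mm³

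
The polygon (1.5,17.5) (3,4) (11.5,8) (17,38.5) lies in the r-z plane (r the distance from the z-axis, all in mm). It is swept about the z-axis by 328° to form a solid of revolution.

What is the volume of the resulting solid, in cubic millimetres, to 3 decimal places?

Profile (r,z), 4 vertices: (1.5,17.5) (3,4) (11.5,8) (17,38.5)
edge 0: (1.5,17.5)→(3,4)  cross = 1.5·4 − 3·17.5 = -46.5000; (r_i+r_j)·cross = 4.5·-46.5000 = -209.2500
edge 1: (3,4)→(11.5,8)  cross = 3·8 − 11.5·4 = -22.0000; (r_i+r_j)·cross = 14.5·-22.0000 = -319.0000
edge 2: (11.5,8)→(17,38.5)  cross = 11.5·38.5 − 17·8 = 306.7500; (r_i+r_j)·cross = 28.5·306.7500 = 8742.3750
edge 3: (17,38.5)→(1.5,17.5)  cross = 17·17.5 − 1.5·38.5 = 239.7500; (r_i+r_j)·cross = 18.5·239.7500 = 4435.3750
Σcross = 478.0000 → A = |Σcross|/2 = 239.0000 mm²
Σ(r_i+r_j)·cross = 12649.5000 → first moment M = |Σ|/6 = 2108.2500
R_c = M/A = 2108.2500/239.0000 = 8.8211 mm
θ = 328° = 5.724680 rad
V = θ·R_c·A = 5.724680·8.8211·239.0000 = 12069.056 mm³

Volume = 12069.056 mm³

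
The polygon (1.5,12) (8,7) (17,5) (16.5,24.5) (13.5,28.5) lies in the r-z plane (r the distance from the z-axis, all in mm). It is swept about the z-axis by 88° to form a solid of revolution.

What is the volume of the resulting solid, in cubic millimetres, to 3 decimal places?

Profile (r,z), 5 vertices: (1.5,12) (8,7) (17,5) (16.5,24.5) (13.5,28.5)
edge 0: (1.5,12)→(8,7)  cross = 1.5·7 − 8·12 = -85.5000; (r_i+r_j)·cross = 9.5·-85.5000 = -812.2500
edge 1: (8,7)→(17,5)  cross = 8·5 − 17·7 = -79.0000; (r_i+r_j)·cross = 25·-79.0000 = -1975.0000
edge 2: (17,5)→(16.5,24.5)  cross = 17·24.5 − 16.5·5 = 334.0000; (r_i+r_j)·cross = 33.5·334.0000 = 11189.0000
edge 3: (16.5,24.5)→(13.5,28.5)  cross = 16.5·28.5 − 13.5·24.5 = 139.5000; (r_i+r_j)·cross = 30·139.5000 = 4185.0000
edge 4: (13.5,28.5)→(1.5,12)  cross = 13.5·12 − 1.5·28.5 = 119.2500; (r_i+r_j)·cross = 15·119.2500 = 1788.7500
Σcross = 428.2500 → A = |Σcross|/2 = 214.1250 mm²
Σ(r_i+r_j)·cross = 14375.5000 → first moment M = |Σ|/6 = 2395.9167
R_c = M/A = 2395.9167/214.1250 = 11.1893 mm
θ = 88° = 1.535890 rad
V = θ·R_c·A = 1.535890·11.1893·214.1250 = 3679.864 mm³

Volume = 3679.864 mm³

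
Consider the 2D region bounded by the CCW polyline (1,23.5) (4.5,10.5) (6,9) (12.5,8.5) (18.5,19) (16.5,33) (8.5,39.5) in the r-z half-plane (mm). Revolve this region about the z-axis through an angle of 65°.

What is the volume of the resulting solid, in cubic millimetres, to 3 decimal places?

Profile (r,z), 7 vertices: (1,23.5) (4.5,10.5) (6,9) (12.5,8.5) (18.5,19) (16.5,33) (8.5,39.5)
edge 0: (1,23.5)→(4.5,10.5)  cross = 1·10.5 − 4.5·23.5 = -95.2500; (r_i+r_j)·cross = 5.5·-95.2500 = -523.8750
edge 1: (4.5,10.5)→(6,9)  cross = 4.5·9 − 6·10.5 = -22.5000; (r_i+r_j)·cross = 10.5·-22.5000 = -236.2500
edge 2: (6,9)→(12.5,8.5)  cross = 6·8.5 − 12.5·9 = -61.5000; (r_i+r_j)·cross = 18.5·-61.5000 = -1137.7500
edge 3: (12.5,8.5)→(18.5,19)  cross = 12.5·19 − 18.5·8.5 = 80.2500; (r_i+r_j)·cross = 31·80.2500 = 2487.7500
edge 4: (18.5,19)→(16.5,33)  cross = 18.5·33 − 16.5·19 = 297.0000; (r_i+r_j)·cross = 35·297.0000 = 10395.0000
edge 5: (16.5,33)→(8.5,39.5)  cross = 16.5·39.5 − 8.5·33 = 371.2500; (r_i+r_j)·cross = 25·371.2500 = 9281.2500
edge 6: (8.5,39.5)→(1,23.5)  cross = 8.5·23.5 − 1·39.5 = 160.2500; (r_i+r_j)·cross = 9.5·160.2500 = 1522.3750
Σcross = 729.5000 → A = |Σcross|/2 = 364.7500 mm²
Σ(r_i+r_j)·cross = 21788.5000 → first moment M = |Σ|/6 = 3631.4167
R_c = M/A = 3631.4167/364.7500 = 9.9559 mm
θ = 65° = 1.134464 rad
V = θ·R_c·A = 1.134464·9.9559·364.7500 = 4119.712 mm³

Volume = 4119.712 mm³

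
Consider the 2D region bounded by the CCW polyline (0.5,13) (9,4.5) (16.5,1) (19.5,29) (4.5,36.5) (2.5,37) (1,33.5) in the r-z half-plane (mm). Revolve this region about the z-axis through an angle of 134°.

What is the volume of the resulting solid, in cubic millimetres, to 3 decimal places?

Volume = 11071.893 mm³

Profile (r,z), 7 vertices: (0.5,13) (9,4.5) (16.5,1) (19.5,29) (4.5,36.5) (2.5,37) (1,33.5)
edge 0: (0.5,13)→(9,4.5)  cross = 0.5·4.5 − 9·13 = -114.7500; (r_i+r_j)·cross = 9.5·-114.7500 = -1090.1250
edge 1: (9,4.5)→(16.5,1)  cross = 9·1 − 16.5·4.5 = -65.2500; (r_i+r_j)·cross = 25.5·-65.2500 = -1663.8750
edge 2: (16.5,1)→(19.5,29)  cross = 16.5·29 − 19.5·1 = 459.0000; (r_i+r_j)·cross = 36·459.0000 = 16524.0000
edge 3: (19.5,29)→(4.5,36.5)  cross = 19.5·36.5 − 4.5·29 = 581.2500; (r_i+r_j)·cross = 24·581.2500 = 13950.0000
edge 4: (4.5,36.5)→(2.5,37)  cross = 4.5·37 − 2.5·36.5 = 75.2500; (r_i+r_j)·cross = 7·75.2500 = 526.7500
edge 5: (2.5,37)→(1,33.5)  cross = 2.5·33.5 − 1·37 = 46.7500; (r_i+r_j)·cross = 3.5·46.7500 = 163.6250
edge 6: (1,33.5)→(0.5,13)  cross = 1·13 − 0.5·33.5 = -3.7500; (r_i+r_j)·cross = 1.5·-3.7500 = -5.6250
Σcross = 978.5000 → A = |Σcross|/2 = 489.2500 mm²
Σ(r_i+r_j)·cross = 28404.7500 → first moment M = |Σ|/6 = 4734.1250
R_c = M/A = 4734.1250/489.2500 = 9.6763 mm
θ = 134° = 2.338741 rad
V = θ·R_c·A = 2.338741·9.6763·489.2500 = 11071.893 mm³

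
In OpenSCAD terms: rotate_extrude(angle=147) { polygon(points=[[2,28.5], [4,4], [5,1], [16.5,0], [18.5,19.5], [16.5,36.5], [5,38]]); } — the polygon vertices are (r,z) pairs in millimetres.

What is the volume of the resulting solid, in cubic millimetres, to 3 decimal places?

Volume = 13906.271 mm³

Profile (r,z), 7 vertices: (2,28.5) (4,4) (5,1) (16.5,0) (18.5,19.5) (16.5,36.5) (5,38)
edge 0: (2,28.5)→(4,4)  cross = 2·4 − 4·28.5 = -106.0000; (r_i+r_j)·cross = 6·-106.0000 = -636.0000
edge 1: (4,4)→(5,1)  cross = 4·1 − 5·4 = -16.0000; (r_i+r_j)·cross = 9·-16.0000 = -144.0000
edge 2: (5,1)→(16.5,0)  cross = 5·0 − 16.5·1 = -16.5000; (r_i+r_j)·cross = 21.5·-16.5000 = -354.7500
edge 3: (16.5,0)→(18.5,19.5)  cross = 16.5·19.5 − 18.5·0 = 321.7500; (r_i+r_j)·cross = 35·321.7500 = 11261.2500
edge 4: (18.5,19.5)→(16.5,36.5)  cross = 18.5·36.5 − 16.5·19.5 = 353.5000; (r_i+r_j)·cross = 35·353.5000 = 12372.5000
edge 5: (16.5,36.5)→(5,38)  cross = 16.5·38 − 5·36.5 = 444.5000; (r_i+r_j)·cross = 21.5·444.5000 = 9556.7500
edge 6: (5,38)→(2,28.5)  cross = 5·28.5 − 2·38 = 66.5000; (r_i+r_j)·cross = 7·66.5000 = 465.5000
Σcross = 1047.7500 → A = |Σcross|/2 = 523.8750 mm²
Σ(r_i+r_j)·cross = 32521.2500 → first moment M = |Σ|/6 = 5420.2083
R_c = M/A = 5420.2083/523.8750 = 10.3464 mm
θ = 147° = 2.565634 rad
V = θ·R_c·A = 2.565634·10.3464·523.8750 = 13906.271 mm³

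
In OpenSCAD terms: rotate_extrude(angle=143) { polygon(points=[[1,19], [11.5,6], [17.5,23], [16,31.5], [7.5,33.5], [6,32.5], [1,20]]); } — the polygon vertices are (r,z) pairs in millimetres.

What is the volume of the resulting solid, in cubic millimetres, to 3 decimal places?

Volume = 6796.900 mm³

Profile (r,z), 7 vertices: (1,19) (11.5,6) (17.5,23) (16,31.5) (7.5,33.5) (6,32.5) (1,20)
edge 0: (1,19)→(11.5,6)  cross = 1·6 − 11.5·19 = -212.5000; (r_i+r_j)·cross = 12.5·-212.5000 = -2656.2500
edge 1: (11.5,6)→(17.5,23)  cross = 11.5·23 − 17.5·6 = 159.5000; (r_i+r_j)·cross = 29·159.5000 = 4625.5000
edge 2: (17.5,23)→(16,31.5)  cross = 17.5·31.5 − 16·23 = 183.2500; (r_i+r_j)·cross = 33.5·183.2500 = 6138.8750
edge 3: (16,31.5)→(7.5,33.5)  cross = 16·33.5 − 7.5·31.5 = 299.7500; (r_i+r_j)·cross = 23.5·299.7500 = 7044.1250
edge 4: (7.5,33.5)→(6,32.5)  cross = 7.5·32.5 − 6·33.5 = 42.7500; (r_i+r_j)·cross = 13.5·42.7500 = 577.1250
edge 5: (6,32.5)→(1,20)  cross = 6·20 − 1·32.5 = 87.5000; (r_i+r_j)·cross = 7·87.5000 = 612.5000
edge 6: (1,20)→(1,19)  cross = 1·19 − 1·20 = -1.0000; (r_i+r_j)·cross = 2·-1.0000 = -2.0000
Σcross = 559.2500 → A = |Σcross|/2 = 279.6250 mm²
Σ(r_i+r_j)·cross = 16339.8750 → first moment M = |Σ|/6 = 2723.3125
R_c = M/A = 2723.3125/279.6250 = 9.7392 mm
θ = 143° = 2.495821 rad
V = θ·R_c·A = 2.495821·9.7392·279.6250 = 6796.900 mm³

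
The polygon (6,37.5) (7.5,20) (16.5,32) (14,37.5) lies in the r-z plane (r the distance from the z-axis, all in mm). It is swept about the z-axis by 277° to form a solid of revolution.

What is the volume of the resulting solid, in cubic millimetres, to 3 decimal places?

Profile (r,z), 4 vertices: (6,37.5) (7.5,20) (16.5,32) (14,37.5)
edge 0: (6,37.5)→(7.5,20)  cross = 6·20 − 7.5·37.5 = -161.2500; (r_i+r_j)·cross = 13.5·-161.2500 = -2176.8750
edge 1: (7.5,20)→(16.5,32)  cross = 7.5·32 − 16.5·20 = -90.0000; (r_i+r_j)·cross = 24·-90.0000 = -2160.0000
edge 2: (16.5,32)→(14,37.5)  cross = 16.5·37.5 − 14·32 = 170.7500; (r_i+r_j)·cross = 30.5·170.7500 = 5207.8750
edge 3: (14,37.5)→(6,37.5)  cross = 14·37.5 − 6·37.5 = 300.0000; (r_i+r_j)·cross = 20·300.0000 = 6000.0000
Σcross = 219.5000 → A = |Σcross|/2 = 109.7500 mm²
Σ(r_i+r_j)·cross = 6871.0000 → first moment M = |Σ|/6 = 1145.1667
R_c = M/A = 1145.1667/109.7500 = 10.4343 mm
θ = 277° = 4.834562 rad
V = θ·R_c·A = 4.834562·10.4343·109.7500 = 5536.379 mm³

Volume = 5536.379 mm³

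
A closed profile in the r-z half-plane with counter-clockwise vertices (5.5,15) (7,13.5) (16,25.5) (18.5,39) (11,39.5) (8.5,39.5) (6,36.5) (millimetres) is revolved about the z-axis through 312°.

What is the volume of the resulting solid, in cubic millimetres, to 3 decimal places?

Profile (r,z), 7 vertices: (5.5,15) (7,13.5) (16,25.5) (18.5,39) (11,39.5) (8.5,39.5) (6,36.5)
edge 0: (5.5,15)→(7,13.5)  cross = 5.5·13.5 − 7·15 = -30.7500; (r_i+r_j)·cross = 12.5·-30.7500 = -384.3750
edge 1: (7,13.5)→(16,25.5)  cross = 7·25.5 − 16·13.5 = -37.5000; (r_i+r_j)·cross = 23·-37.5000 = -862.5000
edge 2: (16,25.5)→(18.5,39)  cross = 16·39 − 18.5·25.5 = 152.2500; (r_i+r_j)·cross = 34.5·152.2500 = 5252.6250
edge 3: (18.5,39)→(11,39.5)  cross = 18.5·39.5 − 11·39 = 301.7500; (r_i+r_j)·cross = 29.5·301.7500 = 8901.6250
edge 4: (11,39.5)→(8.5,39.5)  cross = 11·39.5 − 8.5·39.5 = 98.7500; (r_i+r_j)·cross = 19.5·98.7500 = 1925.6250
edge 5: (8.5,39.5)→(6,36.5)  cross = 8.5·36.5 − 6·39.5 = 73.2500; (r_i+r_j)·cross = 14.5·73.2500 = 1062.1250
edge 6: (6,36.5)→(5.5,15)  cross = 6·15 − 5.5·36.5 = -110.7500; (r_i+r_j)·cross = 11.5·-110.7500 = -1273.6250
Σcross = 447.0000 → A = |Σcross|/2 = 223.5000 mm²
Σ(r_i+r_j)·cross = 14621.5000 → first moment M = |Σ|/6 = 2436.9167
R_c = M/A = 2436.9167/223.5000 = 10.9034 mm
θ = 312° = 5.445427 rad
V = θ·R_c·A = 5.445427·10.9034·223.5000 = 13270.052 mm³

Volume = 13270.052 mm³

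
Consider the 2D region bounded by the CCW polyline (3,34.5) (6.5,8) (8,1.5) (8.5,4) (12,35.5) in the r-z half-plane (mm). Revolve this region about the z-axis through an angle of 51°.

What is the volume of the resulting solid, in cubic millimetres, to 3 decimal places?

Volume = 1104.191 mm³

Profile (r,z), 5 vertices: (3,34.5) (6.5,8) (8,1.5) (8.5,4) (12,35.5)
edge 0: (3,34.5)→(6.5,8)  cross = 3·8 − 6.5·34.5 = -200.2500; (r_i+r_j)·cross = 9.5·-200.2500 = -1902.3750
edge 1: (6.5,8)→(8,1.5)  cross = 6.5·1.5 − 8·8 = -54.2500; (r_i+r_j)·cross = 14.5·-54.2500 = -786.6250
edge 2: (8,1.5)→(8.5,4)  cross = 8·4 − 8.5·1.5 = 19.2500; (r_i+r_j)·cross = 16.5·19.2500 = 317.6250
edge 3: (8.5,4)→(12,35.5)  cross = 8.5·35.5 − 12·4 = 253.7500; (r_i+r_j)·cross = 20.5·253.7500 = 5201.8750
edge 4: (12,35.5)→(3,34.5)  cross = 12·34.5 − 3·35.5 = 307.5000; (r_i+r_j)·cross = 15·307.5000 = 4612.5000
Σcross = 326.0000 → A = |Σcross|/2 = 163.0000 mm²
Σ(r_i+r_j)·cross = 7443.0000 → first moment M = |Σ|/6 = 1240.5000
R_c = M/A = 1240.5000/163.0000 = 7.6104 mm
θ = 51° = 0.890118 rad
V = θ·R_c·A = 0.890118·7.6104·163.0000 = 1104.191 mm³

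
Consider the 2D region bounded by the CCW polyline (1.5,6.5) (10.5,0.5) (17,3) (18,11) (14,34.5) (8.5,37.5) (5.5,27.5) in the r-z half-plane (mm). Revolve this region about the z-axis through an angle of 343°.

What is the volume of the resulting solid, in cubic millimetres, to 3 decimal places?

Volume = 24926.079 mm³

Profile (r,z), 7 vertices: (1.5,6.5) (10.5,0.5) (17,3) (18,11) (14,34.5) (8.5,37.5) (5.5,27.5)
edge 0: (1.5,6.5)→(10.5,0.5)  cross = 1.5·0.5 − 10.5·6.5 = -67.5000; (r_i+r_j)·cross = 12·-67.5000 = -810.0000
edge 1: (10.5,0.5)→(17,3)  cross = 10.5·3 − 17·0.5 = 23.0000; (r_i+r_j)·cross = 27.5·23.0000 = 632.5000
edge 2: (17,3)→(18,11)  cross = 17·11 − 18·3 = 133.0000; (r_i+r_j)·cross = 35·133.0000 = 4655.0000
edge 3: (18,11)→(14,34.5)  cross = 18·34.5 − 14·11 = 467.0000; (r_i+r_j)·cross = 32·467.0000 = 14944.0000
edge 4: (14,34.5)→(8.5,37.5)  cross = 14·37.5 − 8.5·34.5 = 231.7500; (r_i+r_j)·cross = 22.5·231.7500 = 5214.3750
edge 5: (8.5,37.5)→(5.5,27.5)  cross = 8.5·27.5 − 5.5·37.5 = 27.5000; (r_i+r_j)·cross = 14·27.5000 = 385.0000
edge 6: (5.5,27.5)→(1.5,6.5)  cross = 5.5·6.5 − 1.5·27.5 = -5.5000; (r_i+r_j)·cross = 7·-5.5000 = -38.5000
Σcross = 809.2500 → A = |Σcross|/2 = 404.6250 mm²
Σ(r_i+r_j)·cross = 24982.3750 → first moment M = |Σ|/6 = 4163.7292
R_c = M/A = 4163.7292/404.6250 = 10.2903 mm
θ = 343° = 5.986479 rad
V = θ·R_c·A = 5.986479·10.2903·404.6250 = 24926.079 mm³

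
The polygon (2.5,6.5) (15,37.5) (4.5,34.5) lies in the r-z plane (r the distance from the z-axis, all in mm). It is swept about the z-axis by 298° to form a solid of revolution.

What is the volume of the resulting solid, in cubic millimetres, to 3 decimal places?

Volume = 5492.342 mm³

Profile (r,z), 3 vertices: (2.5,6.5) (15,37.5) (4.5,34.5)
edge 0: (2.5,6.5)→(15,37.5)  cross = 2.5·37.5 − 15·6.5 = -3.7500; (r_i+r_j)·cross = 17.5·-3.7500 = -65.6250
edge 1: (15,37.5)→(4.5,34.5)  cross = 15·34.5 − 4.5·37.5 = 348.7500; (r_i+r_j)·cross = 19.5·348.7500 = 6800.6250
edge 2: (4.5,34.5)→(2.5,6.5)  cross = 4.5·6.5 − 2.5·34.5 = -57.0000; (r_i+r_j)·cross = 7·-57.0000 = -399.0000
Σcross = 288.0000 → A = |Σcross|/2 = 144.0000 mm²
Σ(r_i+r_j)·cross = 6336.0000 → first moment M = |Σ|/6 = 1056.0000
R_c = M/A = 1056.0000/144.0000 = 7.3333 mm
θ = 298° = 5.201081 rad
V = θ·R_c·A = 5.201081·7.3333·144.0000 = 5492.342 mm³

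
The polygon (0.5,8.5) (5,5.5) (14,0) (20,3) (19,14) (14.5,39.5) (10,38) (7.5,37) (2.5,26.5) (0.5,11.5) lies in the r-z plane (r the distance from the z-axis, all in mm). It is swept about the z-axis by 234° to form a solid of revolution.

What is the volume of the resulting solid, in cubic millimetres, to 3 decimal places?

Volume = 22599.629 mm³

Profile (r,z), 10 vertices: (0.5,8.5) (5,5.5) (14,0) (20,3) (19,14) (14.5,39.5) (10,38) (7.5,37) (2.5,26.5) (0.5,11.5)
edge 0: (0.5,8.5)→(5,5.5)  cross = 0.5·5.5 − 5·8.5 = -39.7500; (r_i+r_j)·cross = 5.5·-39.7500 = -218.6250
edge 1: (5,5.5)→(14,0)  cross = 5·0 − 14·5.5 = -77.0000; (r_i+r_j)·cross = 19·-77.0000 = -1463.0000
edge 2: (14,0)→(20,3)  cross = 14·3 − 20·0 = 42.0000; (r_i+r_j)·cross = 34·42.0000 = 1428.0000
edge 3: (20,3)→(19,14)  cross = 20·14 − 19·3 = 223.0000; (r_i+r_j)·cross = 39·223.0000 = 8697.0000
edge 4: (19,14)→(14.5,39.5)  cross = 19·39.5 − 14.5·14 = 547.5000; (r_i+r_j)·cross = 33.5·547.5000 = 18341.2500
edge 5: (14.5,39.5)→(10,38)  cross = 14.5·38 − 10·39.5 = 156.0000; (r_i+r_j)·cross = 24.5·156.0000 = 3822.0000
edge 6: (10,38)→(7.5,37)  cross = 10·37 − 7.5·38 = 85.0000; (r_i+r_j)·cross = 17.5·85.0000 = 1487.5000
edge 7: (7.5,37)→(2.5,26.5)  cross = 7.5·26.5 − 2.5·37 = 106.2500; (r_i+r_j)·cross = 10·106.2500 = 1062.5000
edge 8: (2.5,26.5)→(0.5,11.5)  cross = 2.5·11.5 − 0.5·26.5 = 15.5000; (r_i+r_j)·cross = 3·15.5000 = 46.5000
edge 9: (0.5,11.5)→(0.5,8.5)  cross = 0.5·8.5 − 0.5·11.5 = -1.5000; (r_i+r_j)·cross = 1·-1.5000 = -1.5000
Σcross = 1057.0000 → A = |Σcross|/2 = 528.5000 mm²
Σ(r_i+r_j)·cross = 33201.6250 → first moment M = |Σ|/6 = 5533.6042
R_c = M/A = 5533.6042/528.5000 = 10.4704 mm
θ = 234° = 4.084070 rad
V = θ·R_c·A = 4.084070·10.4704·528.5000 = 22599.629 mm³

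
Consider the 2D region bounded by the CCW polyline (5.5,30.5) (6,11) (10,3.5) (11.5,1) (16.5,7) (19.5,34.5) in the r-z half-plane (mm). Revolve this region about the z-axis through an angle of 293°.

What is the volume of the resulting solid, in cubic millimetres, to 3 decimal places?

Volume = 20466.232 mm³

Profile (r,z), 6 vertices: (5.5,30.5) (6,11) (10,3.5) (11.5,1) (16.5,7) (19.5,34.5)
edge 0: (5.5,30.5)→(6,11)  cross = 5.5·11 − 6·30.5 = -122.5000; (r_i+r_j)·cross = 11.5·-122.5000 = -1408.7500
edge 1: (6,11)→(10,3.5)  cross = 6·3.5 − 10·11 = -89.0000; (r_i+r_j)·cross = 16·-89.0000 = -1424.0000
edge 2: (10,3.5)→(11.5,1)  cross = 10·1 − 11.5·3.5 = -30.2500; (r_i+r_j)·cross = 21.5·-30.2500 = -650.3750
edge 3: (11.5,1)→(16.5,7)  cross = 11.5·7 − 16.5·1 = 64.0000; (r_i+r_j)·cross = 28·64.0000 = 1792.0000
edge 4: (16.5,7)→(19.5,34.5)  cross = 16.5·34.5 − 19.5·7 = 432.7500; (r_i+r_j)·cross = 36·432.7500 = 15579.0000
edge 5: (19.5,34.5)→(5.5,30.5)  cross = 19.5·30.5 − 5.5·34.5 = 405.0000; (r_i+r_j)·cross = 25·405.0000 = 10125.0000
Σcross = 660.0000 → A = |Σcross|/2 = 330.0000 mm²
Σ(r_i+r_j)·cross = 24012.8750 → first moment M = |Σ|/6 = 4002.1458
R_c = M/A = 4002.1458/330.0000 = 12.1277 mm
θ = 293° = 5.113815 rad
V = θ·R_c·A = 5.113815·12.1277·330.0000 = 20466.232 mm³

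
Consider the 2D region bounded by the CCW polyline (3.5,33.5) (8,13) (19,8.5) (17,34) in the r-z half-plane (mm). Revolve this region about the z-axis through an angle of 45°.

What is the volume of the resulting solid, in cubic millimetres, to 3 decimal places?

Profile (r,z), 4 vertices: (3.5,33.5) (8,13) (19,8.5) (17,34)
edge 0: (3.5,33.5)→(8,13)  cross = 3.5·13 − 8·33.5 = -222.5000; (r_i+r_j)·cross = 11.5·-222.5000 = -2558.7500
edge 1: (8,13)→(19,8.5)  cross = 8·8.5 − 19·13 = -179.0000; (r_i+r_j)·cross = 27·-179.0000 = -4833.0000
edge 2: (19,8.5)→(17,34)  cross = 19·34 − 17·8.5 = 501.5000; (r_i+r_j)·cross = 36·501.5000 = 18054.0000
edge 3: (17,34)→(3.5,33.5)  cross = 17·33.5 − 3.5·34 = 450.5000; (r_i+r_j)·cross = 20.5·450.5000 = 9235.2500
Σcross = 550.5000 → A = |Σcross|/2 = 275.2500 mm²
Σ(r_i+r_j)·cross = 19897.5000 → first moment M = |Σ|/6 = 3316.2500
R_c = M/A = 3316.2500/275.2500 = 12.0481 mm
θ = 45° = 0.785398 rad
V = θ·R_c·A = 0.785398·12.0481·275.2500 = 2604.577 mm³

Volume = 2604.577 mm³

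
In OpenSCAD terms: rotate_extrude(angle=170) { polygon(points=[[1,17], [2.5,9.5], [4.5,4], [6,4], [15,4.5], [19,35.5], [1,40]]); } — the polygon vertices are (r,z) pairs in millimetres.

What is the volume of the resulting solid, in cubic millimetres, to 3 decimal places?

Volume = 14113.932 mm³

Profile (r,z), 7 vertices: (1,17) (2.5,9.5) (4.5,4) (6,4) (15,4.5) (19,35.5) (1,40)
edge 0: (1,17)→(2.5,9.5)  cross = 1·9.5 − 2.5·17 = -33.0000; (r_i+r_j)·cross = 3.5·-33.0000 = -115.5000
edge 1: (2.5,9.5)→(4.5,4)  cross = 2.5·4 − 4.5·9.5 = -32.7500; (r_i+r_j)·cross = 7·-32.7500 = -229.2500
edge 2: (4.5,4)→(6,4)  cross = 4.5·4 − 6·4 = -6.0000; (r_i+r_j)·cross = 10.5·-6.0000 = -63.0000
edge 3: (6,4)→(15,4.5)  cross = 6·4.5 − 15·4 = -33.0000; (r_i+r_j)·cross = 21·-33.0000 = -693.0000
edge 4: (15,4.5)→(19,35.5)  cross = 15·35.5 − 19·4.5 = 447.0000; (r_i+r_j)·cross = 34·447.0000 = 15198.0000
edge 5: (19,35.5)→(1,40)  cross = 19·40 − 1·35.5 = 724.5000; (r_i+r_j)·cross = 20·724.5000 = 14490.0000
edge 6: (1,40)→(1,17)  cross = 1·17 − 1·40 = -23.0000; (r_i+r_j)·cross = 2·-23.0000 = -46.0000
Σcross = 1043.7500 → A = |Σcross|/2 = 521.8750 mm²
Σ(r_i+r_j)·cross = 28541.2500 → first moment M = |Σ|/6 = 4756.8750
R_c = M/A = 4756.8750/521.8750 = 9.1150 mm
θ = 170° = 2.967060 rad
V = θ·R_c·A = 2.967060·9.1150·521.8750 = 14113.932 mm³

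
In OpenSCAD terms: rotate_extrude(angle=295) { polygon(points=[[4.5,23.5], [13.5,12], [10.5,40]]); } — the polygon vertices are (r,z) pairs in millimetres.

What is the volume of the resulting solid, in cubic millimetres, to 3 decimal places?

Volume = 5319.273 mm³

Profile (r,z), 3 vertices: (4.5,23.5) (13.5,12) (10.5,40)
edge 0: (4.5,23.5)→(13.5,12)  cross = 4.5·12 − 13.5·23.5 = -263.2500; (r_i+r_j)·cross = 18·-263.2500 = -4738.5000
edge 1: (13.5,12)→(10.5,40)  cross = 13.5·40 − 10.5·12 = 414.0000; (r_i+r_j)·cross = 24·414.0000 = 9936.0000
edge 2: (10.5,40)→(4.5,23.5)  cross = 10.5·23.5 − 4.5·40 = 66.7500; (r_i+r_j)·cross = 15·66.7500 = 1001.2500
Σcross = 217.5000 → A = |Σcross|/2 = 108.7500 mm²
Σ(r_i+r_j)·cross = 6198.7500 → first moment M = |Σ|/6 = 1033.1250
R_c = M/A = 1033.1250/108.7500 = 9.5000 mm
θ = 295° = 5.148721 rad
V = θ·R_c·A = 5.148721·9.5000·108.7500 = 5319.273 mm³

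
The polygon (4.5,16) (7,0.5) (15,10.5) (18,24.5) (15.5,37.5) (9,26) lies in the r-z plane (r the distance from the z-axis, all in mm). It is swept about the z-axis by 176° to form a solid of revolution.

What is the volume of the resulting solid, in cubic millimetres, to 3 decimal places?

Volume = 9184.877 mm³

Profile (r,z), 6 vertices: (4.5,16) (7,0.5) (15,10.5) (18,24.5) (15.5,37.5) (9,26)
edge 0: (4.5,16)→(7,0.5)  cross = 4.5·0.5 − 7·16 = -109.7500; (r_i+r_j)·cross = 11.5·-109.7500 = -1262.1250
edge 1: (7,0.5)→(15,10.5)  cross = 7·10.5 − 15·0.5 = 66.0000; (r_i+r_j)·cross = 22·66.0000 = 1452.0000
edge 2: (15,10.5)→(18,24.5)  cross = 15·24.5 − 18·10.5 = 178.5000; (r_i+r_j)·cross = 33·178.5000 = 5890.5000
edge 3: (18,24.5)→(15.5,37.5)  cross = 18·37.5 − 15.5·24.5 = 295.2500; (r_i+r_j)·cross = 33.5·295.2500 = 9890.8750
edge 4: (15.5,37.5)→(9,26)  cross = 15.5·26 − 9·37.5 = 65.5000; (r_i+r_j)·cross = 24.5·65.5000 = 1604.7500
edge 5: (9,26)→(4.5,16)  cross = 9·16 − 4.5·26 = 27.0000; (r_i+r_j)·cross = 13.5·27.0000 = 364.5000
Σcross = 522.5000 → A = |Σcross|/2 = 261.2500 mm²
Σ(r_i+r_j)·cross = 17940.5000 → first moment M = |Σ|/6 = 2990.0833
R_c = M/A = 2990.0833/261.2500 = 11.4453 mm
θ = 176° = 3.071779 rad
V = θ·R_c·A = 3.071779·11.4453·261.2500 = 9184.877 mm³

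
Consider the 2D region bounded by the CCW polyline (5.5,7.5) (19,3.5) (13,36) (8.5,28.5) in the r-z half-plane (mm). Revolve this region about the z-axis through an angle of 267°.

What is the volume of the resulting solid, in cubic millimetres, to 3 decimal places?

Volume = 13589.519 mm³

Profile (r,z), 4 vertices: (5.5,7.5) (19,3.5) (13,36) (8.5,28.5)
edge 0: (5.5,7.5)→(19,3.5)  cross = 5.5·3.5 − 19·7.5 = -123.2500; (r_i+r_j)·cross = 24.5·-123.2500 = -3019.6250
edge 1: (19,3.5)→(13,36)  cross = 19·36 − 13·3.5 = 638.5000; (r_i+r_j)·cross = 32·638.5000 = 20432.0000
edge 2: (13,36)→(8.5,28.5)  cross = 13·28.5 − 8.5·36 = 64.5000; (r_i+r_j)·cross = 21.5·64.5000 = 1386.7500
edge 3: (8.5,28.5)→(5.5,7.5)  cross = 8.5·7.5 − 5.5·28.5 = -93.0000; (r_i+r_j)·cross = 14·-93.0000 = -1302.0000
Σcross = 486.7500 → A = |Σcross|/2 = 243.3750 mm²
Σ(r_i+r_j)·cross = 17497.1250 → first moment M = |Σ|/6 = 2916.1875
R_c = M/A = 2916.1875/243.3750 = 11.9823 mm
θ = 267° = 4.660029 rad
V = θ·R_c·A = 4.660029·11.9823·243.3750 = 13589.519 mm³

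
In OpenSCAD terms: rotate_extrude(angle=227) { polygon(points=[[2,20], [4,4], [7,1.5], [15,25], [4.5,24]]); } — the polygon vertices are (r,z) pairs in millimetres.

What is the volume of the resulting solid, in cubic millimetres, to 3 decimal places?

Volume = 5137.425 mm³

Profile (r,z), 5 vertices: (2,20) (4,4) (7,1.5) (15,25) (4.5,24)
edge 0: (2,20)→(4,4)  cross = 2·4 − 4·20 = -72.0000; (r_i+r_j)·cross = 6·-72.0000 = -432.0000
edge 1: (4,4)→(7,1.5)  cross = 4·1.5 − 7·4 = -22.0000; (r_i+r_j)·cross = 11·-22.0000 = -242.0000
edge 2: (7,1.5)→(15,25)  cross = 7·25 − 15·1.5 = 152.5000; (r_i+r_j)·cross = 22·152.5000 = 3355.0000
edge 3: (15,25)→(4.5,24)  cross = 15·24 − 4.5·25 = 247.5000; (r_i+r_j)·cross = 19.5·247.5000 = 4826.2500
edge 4: (4.5,24)→(2,20)  cross = 4.5·20 − 2·24 = 42.0000; (r_i+r_j)·cross = 6.5·42.0000 = 273.0000
Σcross = 348.0000 → A = |Σcross|/2 = 174.0000 mm²
Σ(r_i+r_j)·cross = 7780.2500 → first moment M = |Σ|/6 = 1296.7083
R_c = M/A = 1296.7083/174.0000 = 7.4523 mm
θ = 227° = 3.961897 rad
V = θ·R_c·A = 3.961897·7.4523·174.0000 = 5137.425 mm³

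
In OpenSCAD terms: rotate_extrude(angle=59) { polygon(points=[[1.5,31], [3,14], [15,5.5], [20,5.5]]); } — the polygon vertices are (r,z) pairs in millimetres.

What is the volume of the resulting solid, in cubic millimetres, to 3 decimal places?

Volume = 1438.746 mm³

Profile (r,z), 4 vertices: (1.5,31) (3,14) (15,5.5) (20,5.5)
edge 0: (1.5,31)→(3,14)  cross = 1.5·14 − 3·31 = -72.0000; (r_i+r_j)·cross = 4.5·-72.0000 = -324.0000
edge 1: (3,14)→(15,5.5)  cross = 3·5.5 − 15·14 = -193.5000; (r_i+r_j)·cross = 18·-193.5000 = -3483.0000
edge 2: (15,5.5)→(20,5.5)  cross = 15·5.5 − 20·5.5 = -27.5000; (r_i+r_j)·cross = 35·-27.5000 = -962.5000
edge 3: (20,5.5)→(1.5,31)  cross = 20·31 − 1.5·5.5 = 611.7500; (r_i+r_j)·cross = 21.5·611.7500 = 13152.6250
Σcross = 318.7500 → A = |Σcross|/2 = 159.3750 mm²
Σ(r_i+r_j)·cross = 8383.1250 → first moment M = |Σ|/6 = 1397.1875
R_c = M/A = 1397.1875/159.3750 = 8.7667 mm
θ = 59° = 1.029744 rad
V = θ·R_c·A = 1.029744·8.7667·159.3750 = 1438.746 mm³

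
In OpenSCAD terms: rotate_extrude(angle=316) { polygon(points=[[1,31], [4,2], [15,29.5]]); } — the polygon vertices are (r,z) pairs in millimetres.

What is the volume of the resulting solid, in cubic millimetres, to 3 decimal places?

Profile (r,z), 3 vertices: (1,31) (4,2) (15,29.5)
edge 0: (1,31)→(4,2)  cross = 1·2 − 4·31 = -122.0000; (r_i+r_j)·cross = 5·-122.0000 = -610.0000
edge 1: (4,2)→(15,29.5)  cross = 4·29.5 − 15·2 = 88.0000; (r_i+r_j)·cross = 19·88.0000 = 1672.0000
edge 2: (15,29.5)→(1,31)  cross = 15·31 − 1·29.5 = 435.5000; (r_i+r_j)·cross = 16·435.5000 = 6968.0000
Σcross = 401.5000 → A = |Σcross|/2 = 200.7500 mm²
Σ(r_i+r_j)·cross = 8030.0000 → first moment M = |Σ|/6 = 1338.3333
R_c = M/A = 1338.3333/200.7500 = 6.6667 mm
θ = 316° = 5.515240 rad
V = θ·R_c·A = 5.515240·6.6667·200.7500 = 7381.230 mm³

Volume = 7381.230 mm³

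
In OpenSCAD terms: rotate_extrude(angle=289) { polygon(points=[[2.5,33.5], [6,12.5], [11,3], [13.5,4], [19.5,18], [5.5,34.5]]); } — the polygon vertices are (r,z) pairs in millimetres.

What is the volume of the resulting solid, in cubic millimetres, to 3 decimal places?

Profile (r,z), 6 vertices: (2.5,33.5) (6,12.5) (11,3) (13.5,4) (19.5,18) (5.5,34.5)
edge 0: (2.5,33.5)→(6,12.5)  cross = 2.5·12.5 − 6·33.5 = -169.7500; (r_i+r_j)·cross = 8.5·-169.7500 = -1442.8750
edge 1: (6,12.5)→(11,3)  cross = 6·3 − 11·12.5 = -119.5000; (r_i+r_j)·cross = 17·-119.5000 = -2031.5000
edge 2: (11,3)→(13.5,4)  cross = 11·4 − 13.5·3 = 3.5000; (r_i+r_j)·cross = 24.5·3.5000 = 85.7500
edge 3: (13.5,4)→(19.5,18)  cross = 13.5·18 − 19.5·4 = 165.0000; (r_i+r_j)·cross = 33·165.0000 = 5445.0000
edge 4: (19.5,18)→(5.5,34.5)  cross = 19.5·34.5 − 5.5·18 = 573.7500; (r_i+r_j)·cross = 25·573.7500 = 14343.7500
edge 5: (5.5,34.5)→(2.5,33.5)  cross = 5.5·33.5 − 2.5·34.5 = 98.0000; (r_i+r_j)·cross = 8·98.0000 = 784.0000
Σcross = 551.0000 → A = |Σcross|/2 = 275.5000 mm²
Σ(r_i+r_j)·cross = 17184.1250 → first moment M = |Σ|/6 = 2864.0208
R_c = M/A = 2864.0208/275.5000 = 10.3957 mm
θ = 289° = 5.044002 rad
V = θ·R_c·A = 5.044002·10.3957·275.5000 = 14446.125 mm³

Volume = 14446.125 mm³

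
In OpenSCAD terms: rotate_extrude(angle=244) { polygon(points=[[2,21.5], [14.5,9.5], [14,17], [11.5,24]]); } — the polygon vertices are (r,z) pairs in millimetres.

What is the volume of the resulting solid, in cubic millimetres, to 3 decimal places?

Profile (r,z), 4 vertices: (2,21.5) (14.5,9.5) (14,17) (11.5,24)
edge 0: (2,21.5)→(14.5,9.5)  cross = 2·9.5 − 14.5·21.5 = -292.7500; (r_i+r_j)·cross = 16.5·-292.7500 = -4830.3750
edge 1: (14.5,9.5)→(14,17)  cross = 14.5·17 − 14·9.5 = 113.5000; (r_i+r_j)·cross = 28.5·113.5000 = 3234.7500
edge 2: (14,17)→(11.5,24)  cross = 14·24 − 11.5·17 = 140.5000; (r_i+r_j)·cross = 25.5·140.5000 = 3582.7500
edge 3: (11.5,24)→(2,21.5)  cross = 11.5·21.5 − 2·24 = 199.2500; (r_i+r_j)·cross = 13.5·199.2500 = 2689.8750
Σcross = 160.5000 → A = |Σcross|/2 = 80.2500 mm²
Σ(r_i+r_j)·cross = 4677.0000 → first moment M = |Σ|/6 = 779.5000
R_c = M/A = 779.5000/80.2500 = 9.7134 mm
θ = 244° = 4.258603 rad
V = θ·R_c·A = 4.258603·9.7134·80.2500 = 3319.581 mm³

Volume = 3319.581 mm³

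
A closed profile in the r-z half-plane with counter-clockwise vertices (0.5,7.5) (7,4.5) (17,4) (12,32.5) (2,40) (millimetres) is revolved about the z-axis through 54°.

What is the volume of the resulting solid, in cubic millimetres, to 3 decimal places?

Volume = 2966.783 mm³

Profile (r,z), 5 vertices: (0.5,7.5) (7,4.5) (17,4) (12,32.5) (2,40)
edge 0: (0.5,7.5)→(7,4.5)  cross = 0.5·4.5 − 7·7.5 = -50.2500; (r_i+r_j)·cross = 7.5·-50.2500 = -376.8750
edge 1: (7,4.5)→(17,4)  cross = 7·4 − 17·4.5 = -48.5000; (r_i+r_j)·cross = 24·-48.5000 = -1164.0000
edge 2: (17,4)→(12,32.5)  cross = 17·32.5 − 12·4 = 504.5000; (r_i+r_j)·cross = 29·504.5000 = 14630.5000
edge 3: (12,32.5)→(2,40)  cross = 12·40 − 2·32.5 = 415.0000; (r_i+r_j)·cross = 14·415.0000 = 5810.0000
edge 4: (2,40)→(0.5,7.5)  cross = 2·7.5 − 0.5·40 = -5.0000; (r_i+r_j)·cross = 2.5·-5.0000 = -12.5000
Σcross = 815.7500 → A = |Σcross|/2 = 407.8750 mm²
Σ(r_i+r_j)·cross = 18887.1250 → first moment M = |Σ|/6 = 3147.8542
R_c = M/A = 3147.8542/407.8750 = 7.7177 mm
θ = 54° = 0.942478 rad
V = θ·R_c·A = 0.942478·7.7177·407.8750 = 2966.783 mm³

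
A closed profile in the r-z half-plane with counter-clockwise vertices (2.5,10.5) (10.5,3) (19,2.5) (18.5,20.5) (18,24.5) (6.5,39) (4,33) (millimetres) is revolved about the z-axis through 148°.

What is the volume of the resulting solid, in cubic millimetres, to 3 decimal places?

Profile (r,z), 7 vertices: (2.5,10.5) (10.5,3) (19,2.5) (18.5,20.5) (18,24.5) (6.5,39) (4,33)
edge 0: (2.5,10.5)→(10.5,3)  cross = 2.5·3 − 10.5·10.5 = -102.7500; (r_i+r_j)·cross = 13·-102.7500 = -1335.7500
edge 1: (10.5,3)→(19,2.5)  cross = 10.5·2.5 − 19·3 = -30.7500; (r_i+r_j)·cross = 29.5·-30.7500 = -907.1250
edge 2: (19,2.5)→(18.5,20.5)  cross = 19·20.5 − 18.5·2.5 = 343.2500; (r_i+r_j)·cross = 37.5·343.2500 = 12871.8750
edge 3: (18.5,20.5)→(18,24.5)  cross = 18.5·24.5 − 18·20.5 = 84.2500; (r_i+r_j)·cross = 36.5·84.2500 = 3075.1250
edge 4: (18,24.5)→(6.5,39)  cross = 18·39 − 6.5·24.5 = 542.7500; (r_i+r_j)·cross = 24.5·542.7500 = 13297.3750
edge 5: (6.5,39)→(4,33)  cross = 6.5·33 − 4·39 = 58.5000; (r_i+r_j)·cross = 10.5·58.5000 = 614.2500
edge 6: (4,33)→(2.5,10.5)  cross = 4·10.5 − 2.5·33 = -40.5000; (r_i+r_j)·cross = 6.5·-40.5000 = -263.2500
Σcross = 854.7500 → A = |Σcross|/2 = 427.3750 mm²
Σ(r_i+r_j)·cross = 27352.5000 → first moment M = |Σ|/6 = 4558.7500
R_c = M/A = 4558.7500/427.3750 = 10.6669 mm
θ = 148° = 2.583087 rad
V = θ·R_c·A = 2.583087·10.6669·427.3750 = 11775.649 mm³

Volume = 11775.649 mm³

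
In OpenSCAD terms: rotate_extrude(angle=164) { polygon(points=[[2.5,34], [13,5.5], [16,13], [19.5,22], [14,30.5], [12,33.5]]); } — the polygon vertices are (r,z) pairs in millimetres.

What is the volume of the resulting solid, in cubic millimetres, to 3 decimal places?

Volume = 7725.277 mm³

Profile (r,z), 6 vertices: (2.5,34) (13,5.5) (16,13) (19.5,22) (14,30.5) (12,33.5)
edge 0: (2.5,34)→(13,5.5)  cross = 2.5·5.5 − 13·34 = -428.2500; (r_i+r_j)·cross = 15.5·-428.2500 = -6637.8750
edge 1: (13,5.5)→(16,13)  cross = 13·13 − 16·5.5 = 81.0000; (r_i+r_j)·cross = 29·81.0000 = 2349.0000
edge 2: (16,13)→(19.5,22)  cross = 16·22 − 19.5·13 = 98.5000; (r_i+r_j)·cross = 35.5·98.5000 = 3496.7500
edge 3: (19.5,22)→(14,30.5)  cross = 19.5·30.5 − 14·22 = 286.7500; (r_i+r_j)·cross = 33.5·286.7500 = 9606.1250
edge 4: (14,30.5)→(12,33.5)  cross = 14·33.5 − 12·30.5 = 103.0000; (r_i+r_j)·cross = 26·103.0000 = 2678.0000
edge 5: (12,33.5)→(2.5,34)  cross = 12·34 − 2.5·33.5 = 324.2500; (r_i+r_j)·cross = 14.5·324.2500 = 4701.6250
Σcross = 465.2500 → A = |Σcross|/2 = 232.6250 mm²
Σ(r_i+r_j)·cross = 16193.6250 → first moment M = |Σ|/6 = 2698.9375
R_c = M/A = 2698.9375/232.6250 = 11.6021 mm
θ = 164° = 2.862340 rad
V = θ·R_c·A = 2.862340·11.6021·232.6250 = 7725.277 mm³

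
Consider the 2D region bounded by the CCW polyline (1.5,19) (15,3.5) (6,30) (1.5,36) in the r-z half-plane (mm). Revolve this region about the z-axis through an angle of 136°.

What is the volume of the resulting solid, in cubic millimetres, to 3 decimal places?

Profile (r,z), 4 vertices: (1.5,19) (15,3.5) (6,30) (1.5,36)
edge 0: (1.5,19)→(15,3.5)  cross = 1.5·3.5 − 15·19 = -279.7500; (r_i+r_j)·cross = 16.5·-279.7500 = -4615.8750
edge 1: (15,3.5)→(6,30)  cross = 15·30 − 6·3.5 = 429.0000; (r_i+r_j)·cross = 21·429.0000 = 9009.0000
edge 2: (6,30)→(1.5,36)  cross = 6·36 − 1.5·30 = 171.0000; (r_i+r_j)·cross = 7.5·171.0000 = 1282.5000
edge 3: (1.5,36)→(1.5,19)  cross = 1.5·19 − 1.5·36 = -25.5000; (r_i+r_j)·cross = 3·-25.5000 = -76.5000
Σcross = 294.7500 → A = |Σcross|/2 = 147.3750 mm²
Σ(r_i+r_j)·cross = 5599.1250 → first moment M = |Σ|/6 = 933.1875
R_c = M/A = 933.1875/147.3750 = 6.3321 mm
θ = 136° = 2.373648 rad
V = θ·R_c·A = 2.373648·6.3321·147.3750 = 2215.058 mm³

Volume = 2215.058 mm³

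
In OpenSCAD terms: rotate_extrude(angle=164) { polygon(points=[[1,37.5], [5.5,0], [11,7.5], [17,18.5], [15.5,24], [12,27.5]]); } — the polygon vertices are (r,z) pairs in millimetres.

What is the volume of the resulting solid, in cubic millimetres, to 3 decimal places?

Profile (r,z), 6 vertices: (1,37.5) (5.5,0) (11,7.5) (17,18.5) (15.5,24) (12,27.5)
edge 0: (1,37.5)→(5.5,0)  cross = 1·0 − 5.5·37.5 = -206.2500; (r_i+r_j)·cross = 6.5·-206.2500 = -1340.6250
edge 1: (5.5,0)→(11,7.5)  cross = 5.5·7.5 − 11·0 = 41.2500; (r_i+r_j)·cross = 16.5·41.2500 = 680.6250
edge 2: (11,7.5)→(17,18.5)  cross = 11·18.5 − 17·7.5 = 76.0000; (r_i+r_j)·cross = 28·76.0000 = 2128.0000
edge 3: (17,18.5)→(15.5,24)  cross = 17·24 − 15.5·18.5 = 121.2500; (r_i+r_j)·cross = 32.5·121.2500 = 3940.6250
edge 4: (15.5,24)→(12,27.5)  cross = 15.5·27.5 − 12·24 = 138.2500; (r_i+r_j)·cross = 27.5·138.2500 = 3801.8750
edge 5: (12,27.5)→(1,37.5)  cross = 12·37.5 − 1·27.5 = 422.5000; (r_i+r_j)·cross = 13·422.5000 = 5492.5000
Σcross = 593.0000 → A = |Σcross|/2 = 296.5000 mm²
Σ(r_i+r_j)·cross = 14703.0000 → first moment M = |Σ|/6 = 2450.5000
R_c = M/A = 2450.5000/296.5000 = 8.2648 mm
θ = 164° = 2.862340 rad
V = θ·R_c·A = 2.862340·8.2648·296.5000 = 7014.164 mm³

Volume = 7014.164 mm³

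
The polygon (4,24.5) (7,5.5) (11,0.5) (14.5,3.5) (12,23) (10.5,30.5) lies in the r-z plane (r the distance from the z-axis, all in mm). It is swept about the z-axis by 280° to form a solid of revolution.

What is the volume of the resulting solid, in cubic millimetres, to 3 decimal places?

Profile (r,z), 6 vertices: (4,24.5) (7,5.5) (11,0.5) (14.5,3.5) (12,23) (10.5,30.5)
edge 0: (4,24.5)→(7,5.5)  cross = 4·5.5 − 7·24.5 = -149.5000; (r_i+r_j)·cross = 11·-149.5000 = -1644.5000
edge 1: (7,5.5)→(11,0.5)  cross = 7·0.5 − 11·5.5 = -57.0000; (r_i+r_j)·cross = 18·-57.0000 = -1026.0000
edge 2: (11,0.5)→(14.5,3.5)  cross = 11·3.5 − 14.5·0.5 = 31.2500; (r_i+r_j)·cross = 25.5·31.2500 = 796.8750
edge 3: (14.5,3.5)→(12,23)  cross = 14.5·23 − 12·3.5 = 291.5000; (r_i+r_j)·cross = 26.5·291.5000 = 7724.7500
edge 4: (12,23)→(10.5,30.5)  cross = 12·30.5 − 10.5·23 = 124.5000; (r_i+r_j)·cross = 22.5·124.5000 = 2801.2500
edge 5: (10.5,30.5)→(4,24.5)  cross = 10.5·24.5 − 4·30.5 = 135.2500; (r_i+r_j)·cross = 14.5·135.2500 = 1961.1250
Σcross = 376.0000 → A = |Σcross|/2 = 188.0000 mm²
Σ(r_i+r_j)·cross = 10613.5000 → first moment M = |Σ|/6 = 1768.9167
R_c = M/A = 1768.9167/188.0000 = 9.4091 mm
θ = 280° = 4.886922 rad
V = θ·R_c·A = 4.886922·9.4091·188.0000 = 8644.558 mm³

Volume = 8644.558 mm³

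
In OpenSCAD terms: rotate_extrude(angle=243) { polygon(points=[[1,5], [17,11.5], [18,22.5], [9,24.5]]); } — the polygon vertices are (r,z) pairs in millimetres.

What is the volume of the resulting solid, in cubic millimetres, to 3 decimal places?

Volume = 8103.424 mm³

Profile (r,z), 4 vertices: (1,5) (17,11.5) (18,22.5) (9,24.5)
edge 0: (1,5)→(17,11.5)  cross = 1·11.5 − 17·5 = -73.5000; (r_i+r_j)·cross = 18·-73.5000 = -1323.0000
edge 1: (17,11.5)→(18,22.5)  cross = 17·22.5 − 18·11.5 = 175.5000; (r_i+r_j)·cross = 35·175.5000 = 6142.5000
edge 2: (18,22.5)→(9,24.5)  cross = 18·24.5 − 9·22.5 = 238.5000; (r_i+r_j)·cross = 27·238.5000 = 6439.5000
edge 3: (9,24.5)→(1,5)  cross = 9·5 − 1·24.5 = 20.5000; (r_i+r_j)·cross = 10·20.5000 = 205.0000
Σcross = 361.0000 → A = |Σcross|/2 = 180.5000 mm²
Σ(r_i+r_j)·cross = 11464.0000 → first moment M = |Σ|/6 = 1910.6667
R_c = M/A = 1910.6667/180.5000 = 10.5854 mm
θ = 243° = 4.241150 rad
V = θ·R_c·A = 4.241150·10.5854·180.5000 = 8103.424 mm³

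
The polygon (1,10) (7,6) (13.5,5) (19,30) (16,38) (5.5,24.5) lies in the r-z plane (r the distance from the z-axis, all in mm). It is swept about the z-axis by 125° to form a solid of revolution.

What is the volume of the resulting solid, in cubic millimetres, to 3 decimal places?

Profile (r,z), 6 vertices: (1,10) (7,6) (13.5,5) (19,30) (16,38) (5.5,24.5)
edge 0: (1,10)→(7,6)  cross = 1·6 − 7·10 = -64.0000; (r_i+r_j)·cross = 8·-64.0000 = -512.0000
edge 1: (7,6)→(13.5,5)  cross = 7·5 − 13.5·6 = -46.0000; (r_i+r_j)·cross = 20.5·-46.0000 = -943.0000
edge 2: (13.5,5)→(19,30)  cross = 13.5·30 − 19·5 = 310.0000; (r_i+r_j)·cross = 32.5·310.0000 = 10075.0000
edge 3: (19,30)→(16,38)  cross = 19·38 − 16·30 = 242.0000; (r_i+r_j)·cross = 35·242.0000 = 8470.0000
edge 4: (16,38)→(5.5,24.5)  cross = 16·24.5 − 5.5·38 = 183.0000; (r_i+r_j)·cross = 21.5·183.0000 = 3934.5000
edge 5: (5.5,24.5)→(1,10)  cross = 5.5·10 − 1·24.5 = 30.5000; (r_i+r_j)·cross = 6.5·30.5000 = 198.2500
Σcross = 655.5000 → A = |Σcross|/2 = 327.7500 mm²
Σ(r_i+r_j)·cross = 21222.7500 → first moment M = |Σ|/6 = 3537.1250
R_c = M/A = 3537.1250/327.7500 = 10.7921 mm
θ = 125° = 2.181662 rad
V = θ·R_c·A = 2.181662·10.7921·327.7500 = 7716.810 mm³

Volume = 7716.810 mm³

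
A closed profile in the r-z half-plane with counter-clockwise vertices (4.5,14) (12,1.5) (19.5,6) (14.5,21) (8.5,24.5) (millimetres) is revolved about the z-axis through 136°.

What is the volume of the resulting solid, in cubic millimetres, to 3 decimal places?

Profile (r,z), 5 vertices: (4.5,14) (12,1.5) (19.5,6) (14.5,21) (8.5,24.5)
edge 0: (4.5,14)→(12,1.5)  cross = 4.5·1.5 − 12·14 = -161.2500; (r_i+r_j)·cross = 16.5·-161.2500 = -2660.6250
edge 1: (12,1.5)→(19.5,6)  cross = 12·6 − 19.5·1.5 = 42.7500; (r_i+r_j)·cross = 31.5·42.7500 = 1346.6250
edge 2: (19.5,6)→(14.5,21)  cross = 19.5·21 − 14.5·6 = 322.5000; (r_i+r_j)·cross = 34·322.5000 = 10965.0000
edge 3: (14.5,21)→(8.5,24.5)  cross = 14.5·24.5 − 8.5·21 = 176.7500; (r_i+r_j)·cross = 23·176.7500 = 4065.2500
edge 4: (8.5,24.5)→(4.5,14)  cross = 8.5·14 − 4.5·24.5 = 8.7500; (r_i+r_j)·cross = 13·8.7500 = 113.7500
Σcross = 389.5000 → A = |Σcross|/2 = 194.7500 mm²
Σ(r_i+r_j)·cross = 13830.0000 → first moment M = |Σ|/6 = 2305.0000
R_c = M/A = 2305.0000/194.7500 = 11.8357 mm
θ = 136° = 2.373648 rad
V = θ·R_c·A = 2.373648·11.8357·194.7500 = 5471.258 mm³

Volume = 5471.258 mm³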